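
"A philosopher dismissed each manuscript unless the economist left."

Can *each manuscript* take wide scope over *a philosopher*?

Neither queried DP is inside the adjunct, so the adjunct-island constraint does not apply.
Clause-internal QR can adjoin the lower DP above the subject, yielding the inverse reading.
The sentence is scopally ambiguous between *a philosopher* > *each manuscript* and *each manuscript* > *a philosopher*.

Yes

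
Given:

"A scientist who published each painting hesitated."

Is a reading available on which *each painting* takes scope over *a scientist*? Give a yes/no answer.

No

*each painting* occurs within the relative clause *who published each painting*.
Relative clauses are scope islands: a quantifier cannot QR out of a relative clause to take scope in the matrix clause.
The inverse ordering *each painting* > *a scientist* is therefore underivable.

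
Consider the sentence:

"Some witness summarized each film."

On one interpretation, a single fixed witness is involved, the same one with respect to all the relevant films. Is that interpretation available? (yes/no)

That reading corresponds to *some witness* > *each film*.
Nothing needs to raise for *some witness* > *each film*, so no island constraint is at stake.

Yes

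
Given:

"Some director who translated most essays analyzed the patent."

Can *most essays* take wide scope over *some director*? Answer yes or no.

*most essays* occurs within the relative clause *who translated most essays*.
Quantifiers inside a relative clause are trapped there; the RC boundary blocks QR.
So the wide-scope reading for *most essays* is blocked.

No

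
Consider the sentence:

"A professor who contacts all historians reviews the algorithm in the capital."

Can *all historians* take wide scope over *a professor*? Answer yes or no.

No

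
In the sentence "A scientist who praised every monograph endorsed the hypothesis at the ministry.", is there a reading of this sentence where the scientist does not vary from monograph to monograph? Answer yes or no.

Yes

The paraphrase describes the scope ordering *a scientist* > *every monograph*.
That is the surface-scope ordering, which is always one of the available readings — island constraints only ever restrict inverse scope.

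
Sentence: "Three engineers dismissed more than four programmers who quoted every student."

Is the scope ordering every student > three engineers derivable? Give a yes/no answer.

Structurally, *every student* is inside the relative clause *who quoted every student* modifying *more than four programmers*.
Relative clauses block scope extraction: QR cannot target a position outside the modified NP.
Hence only narrow scope for *every student* (under *three engineers*) survives.

No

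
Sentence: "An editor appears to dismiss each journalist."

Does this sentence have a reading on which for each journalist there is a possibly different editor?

Yes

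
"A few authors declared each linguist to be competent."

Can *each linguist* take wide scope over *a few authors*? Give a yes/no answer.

The ECM infinitive is scope-transparent — *each linguist* is free to raise above *a few authors*.
QR within a single clause is free, so the lower quantifier may take scope over the higher one.

Yes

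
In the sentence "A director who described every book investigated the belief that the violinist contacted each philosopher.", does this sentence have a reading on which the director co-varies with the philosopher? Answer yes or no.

No

The described interpretation is the *each philosopher* > *a director* scoping.
The DP *each philosopher* is contained in the complex NP *the belief that the violinist contacted each philosopher*.
The complex NP is opaque for QR — the quantifier is frozen inside the noun's complement.
So *each philosopher* cannot raise to a position above *a director*.
(Only the surface reading survives: one fixed director with respect to all the relevant philosophers.)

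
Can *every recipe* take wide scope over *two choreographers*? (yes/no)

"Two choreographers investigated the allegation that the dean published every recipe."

No

*every recipe* occurs within the complex NP *the allegation that the dean published every recipe*.
Since the clause is the complement of a nominal head, the CNPC blocks scope extraction.
The inverse ordering *every recipe* > *two choreographers* is therefore underivable.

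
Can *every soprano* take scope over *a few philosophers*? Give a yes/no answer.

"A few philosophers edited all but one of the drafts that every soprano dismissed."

*every soprano* occurs within the relative clause *that every soprano dismissed* modifying *all but one of the drafts*.
The relative clause forms an island for QR, so the quantifier is confined to the head noun's restrictor.
So *every soprano* cannot raise high enough to outscope *a few philosophers*; only the surface ordering *a few philosophers* > *every soprano* is available.

No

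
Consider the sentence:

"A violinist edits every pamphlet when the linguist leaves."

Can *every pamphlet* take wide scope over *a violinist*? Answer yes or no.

*every pamphlet* is a matrix argument; the adjunct is an island but the target quantifier is outside it.
QR within a single clause is free, so the lower quantifier may take scope over the higher one.

Yes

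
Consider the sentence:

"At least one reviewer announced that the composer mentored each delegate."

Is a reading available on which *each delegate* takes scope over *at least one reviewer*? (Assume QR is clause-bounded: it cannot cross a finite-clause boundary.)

No

Structurally, *each delegate* is inside the finite complement clause *that the composer mentored each delegate*.
Finite CP is the ceiling for QR here, by assumption.
So *each delegate* cannot raise high enough to outscope *at least one reviewer*; only the surface ordering *at least one reviewer* > *each delegate* is available.
(Only the surface reading survives: one fixed reviewer with respect to all the relevant delegates.)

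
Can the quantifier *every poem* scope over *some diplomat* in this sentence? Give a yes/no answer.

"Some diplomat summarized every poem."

Yes

*every poem* is the matrix object and *some diplomat* the matrix subject; the two are clausemates.
QR within a single clause is free, so the lower quantifier may take scope over the higher one.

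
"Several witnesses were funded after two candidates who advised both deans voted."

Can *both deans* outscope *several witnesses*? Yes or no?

*both deans* occurs within the relative clause *who advised both deans*, which is itself inside the adjunct *after two candidates who advised both deans voted*.
The quantifier would have to escape first the RC and then the adjunct — two independent island violations.
*both deans* is confined to the island and cannot take scope over *several witnesses*.

No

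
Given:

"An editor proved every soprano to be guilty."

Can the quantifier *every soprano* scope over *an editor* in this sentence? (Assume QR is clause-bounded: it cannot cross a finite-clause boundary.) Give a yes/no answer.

*every soprano* is an ECM subject; ECM complements are not islands, and the embedded quantifier may take matrix scope.
Nothing blocks QR of the lower DP to a position above the higher one, so inverse scope is available.

Yes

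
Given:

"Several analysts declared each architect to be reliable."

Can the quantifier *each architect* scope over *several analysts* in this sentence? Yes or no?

ECM infinitives lack a CP barrier, so *each architect* can QR over the matrix subject *several analysts*.
With no island boundary between them, the object can take inverse scope over the subject via ordinary QR within the clause.
The sentence is scopally ambiguous between *several analysts* > *each architect* and *each architect* > *several analysts*.

Yes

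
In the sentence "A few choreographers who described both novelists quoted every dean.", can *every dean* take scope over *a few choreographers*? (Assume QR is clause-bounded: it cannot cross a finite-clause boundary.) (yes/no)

Yes

*every dean* sits in the matrix clause, not in the relative clause on *a few choreographers*.
With no island boundary between them, the object can take inverse scope over the subject via ordinary QR within the clause.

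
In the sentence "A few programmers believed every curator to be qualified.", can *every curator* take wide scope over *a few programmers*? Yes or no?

Yes

*every curator* is an ECM subject; ECM complements are not islands, and the embedded quantifier may take matrix scope.
Ordinary QR to a clause-peripheral position gives the wide-scope LF for the lower DP.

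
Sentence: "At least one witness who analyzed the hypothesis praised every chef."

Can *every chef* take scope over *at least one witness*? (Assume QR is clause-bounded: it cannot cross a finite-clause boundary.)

Yes

*every chef* sits in the matrix clause, not in the relative clause on *at least one witness*.
QR within a single clause is free, so the lower quantifier may take scope over the higher one.
Both orderings are possible: *at least one witness* > *every chef* and *every chef* > *at least one witness*.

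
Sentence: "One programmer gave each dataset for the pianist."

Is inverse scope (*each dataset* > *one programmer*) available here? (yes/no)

*each dataset* and *one programmer* are in the same minimal clause.
Since no island is crossed, the inverse ordering is licensed alongside surface scope.

Yes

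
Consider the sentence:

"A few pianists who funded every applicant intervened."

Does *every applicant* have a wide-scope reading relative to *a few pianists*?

Structurally, *every applicant* is inside the relative clause *who funded every applicant*.
Quantifiers inside a relative clause are trapped there; the RC boundary blocks QR.
*every applicant* is confined to the island and cannot take scope over *a few pianists*.

No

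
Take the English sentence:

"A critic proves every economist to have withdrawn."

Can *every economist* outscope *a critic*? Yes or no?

Yes

*every economist* is the subject of an ECM infinitive — the infinitival complement of an ECM verb is not a scope island, so *every economist* can raise into the matrix clause.
Ordinary QR to a clause-peripheral position gives the wide-scope LF for the lower DP.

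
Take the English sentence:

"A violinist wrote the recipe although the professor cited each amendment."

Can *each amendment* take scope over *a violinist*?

No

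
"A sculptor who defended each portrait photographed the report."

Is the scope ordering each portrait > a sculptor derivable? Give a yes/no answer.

Structurally, *each portrait* is inside the relative clause *who defended each portrait*.
Relative clauses are scope islands: a quantifier cannot QR out of a relative clause to take scope in the matrix clause.
The inverse ordering *each portrait* > *a sculptor* is therefore underivable.

No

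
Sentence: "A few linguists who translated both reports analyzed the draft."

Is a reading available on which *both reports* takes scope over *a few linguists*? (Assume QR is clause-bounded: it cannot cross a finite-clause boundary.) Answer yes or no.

No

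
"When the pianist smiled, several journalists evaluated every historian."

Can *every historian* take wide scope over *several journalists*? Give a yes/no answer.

Yes

*every historian* is a matrix argument; the adjunct is an island but the target quantifier is outside it.
No island intervenes, so both surface and inverse scope are derivable.
Both orderings are possible: *several journalists* > *every historian* and *every historian* > *several journalists*.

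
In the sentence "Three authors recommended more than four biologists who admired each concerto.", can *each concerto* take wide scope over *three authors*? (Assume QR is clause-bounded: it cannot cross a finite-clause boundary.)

The target quantifier *each concerto* is part of the relative clause *who admired each concerto* modifying *more than four biologists*.
The relative clause forms an island for QR, so the quantifier is confined to the head noun's restrictor.
There is no licit LF on which *each concerto* c-commands *three authors*.

No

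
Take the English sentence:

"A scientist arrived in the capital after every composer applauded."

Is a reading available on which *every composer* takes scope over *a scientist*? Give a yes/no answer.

No

*every composer* occurs within the adjunct clause *after every composer applauded*.
Adjuncts are opaque for quantifier raising; a quantifier in an adjunct stays inside it.
So the wide-scope reading for *every composer* is blocked.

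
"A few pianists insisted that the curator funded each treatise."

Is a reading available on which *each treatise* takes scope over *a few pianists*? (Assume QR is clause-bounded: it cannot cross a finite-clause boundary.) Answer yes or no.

No

Structurally, *each treatise* is inside the finite complement clause *that the curator funded each treatise*.
Given the clause-boundedness assumption, QR cannot cross the finite CP into the matrix.
Hence only narrow scope for *each treatise* (under *a few pianists*) survives.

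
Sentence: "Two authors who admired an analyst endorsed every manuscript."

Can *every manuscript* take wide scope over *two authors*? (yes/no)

Yes

*every manuscript* is a matrix argument; only *two authors* is modified by the relative clause *who admired an analyst*, so the RC island is irrelevant to the target quantifier.
Clause-internal QR can adjoin the lower DP above the subject, yielding the inverse reading.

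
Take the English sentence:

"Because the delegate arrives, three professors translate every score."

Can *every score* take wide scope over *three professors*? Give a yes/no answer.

Yes

Neither queried DP is inside the adjunct, so the adjunct-island constraint does not apply.
No island intervenes, so both surface and inverse scope are derivable.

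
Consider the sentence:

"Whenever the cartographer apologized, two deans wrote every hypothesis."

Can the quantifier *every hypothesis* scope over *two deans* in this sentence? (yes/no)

Yes

The adjunct clause does not contain *every hypothesis*, which is the matrix object.
Nothing blocks QR of the lower DP to a position above the higher one, so inverse scope is available.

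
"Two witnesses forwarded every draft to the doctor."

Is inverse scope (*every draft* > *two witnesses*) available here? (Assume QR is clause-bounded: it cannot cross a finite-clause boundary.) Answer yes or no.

Yes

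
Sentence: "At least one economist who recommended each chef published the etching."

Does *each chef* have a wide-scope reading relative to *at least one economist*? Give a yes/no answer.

Structurally, *each chef* is inside the relative clause *who recommended each chef*.
The relative clause forms an island for QR, so the quantifier is confined to the head noun's restrictor.
So the wide-scope reading for *each chef* is blocked.

No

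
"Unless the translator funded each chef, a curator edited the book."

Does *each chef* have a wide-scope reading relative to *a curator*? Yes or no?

The DP *each chef* is contained in the adjunct clause *unless the translator funded each chef*.
The adjunct-island constraint bars QR out of an adverbial clause.
There is no licit LF on which *each chef* c-commands *a curator*.

No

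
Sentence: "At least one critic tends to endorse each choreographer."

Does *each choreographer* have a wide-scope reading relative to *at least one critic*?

*each choreographer* is the object of the infinitival complement of a raising predicate; raising infinitives are transparent for QR, so the two DPs are in effect clausemates.
With no island boundary between them, the object can take inverse scope over the subject via ordinary QR within the clause.

Yes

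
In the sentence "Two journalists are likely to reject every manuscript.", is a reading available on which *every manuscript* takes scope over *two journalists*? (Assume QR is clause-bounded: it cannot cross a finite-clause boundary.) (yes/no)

The matrix predicate is a raising verb, whose infinitival complement is not a scope island — *every manuscript* can QR into the matrix clause.
Clause-internal QR can adjoin the lower DP above the subject, yielding the inverse reading.

Yes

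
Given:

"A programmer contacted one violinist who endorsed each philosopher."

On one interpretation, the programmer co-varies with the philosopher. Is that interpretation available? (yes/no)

This is the *each philosopher* > *a programmer* reading.
Structurally, *each philosopher* is inside the relative clause *who endorsed each philosopher* modifying *one violinist*.
Quantifiers inside a relative clause are trapped there; the RC boundary blocks QR.
*each philosopher* is confined to the island and cannot take scope over *a programmer*.

No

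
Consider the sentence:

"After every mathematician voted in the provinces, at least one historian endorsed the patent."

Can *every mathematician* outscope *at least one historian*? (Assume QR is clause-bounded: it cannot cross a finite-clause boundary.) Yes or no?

*every mathematician* sits inside the adjunct clause *after every mathematician voted in the provinces*.
Adjunct clauses are scope islands: a quantifier inside an adjunct cannot raise into the matrix clause.
So *every mathematician* cannot raise to a position above *at least one historian*.

No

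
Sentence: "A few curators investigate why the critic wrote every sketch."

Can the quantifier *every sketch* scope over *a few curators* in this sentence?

*every sketch* sits inside the embedded question *why the critic wrote every sketch*.
The wh-island constraint blocks QR out of an embedded interrogative.
So *every sketch* cannot raise to a position above *a few curators*.

No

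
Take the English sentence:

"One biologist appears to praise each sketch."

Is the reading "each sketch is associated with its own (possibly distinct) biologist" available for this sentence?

The paraphrase describes the scope ordering *each sketch* > *one biologist*.
The matrix predicate is a raising verb, whose infinitival complement is not a scope island — *each sketch* can QR into the matrix clause.
Since no island is crossed, the inverse ordering is licensed alongside surface scope.
So *each sketch* > *one biologist* is among the available readings.

Yes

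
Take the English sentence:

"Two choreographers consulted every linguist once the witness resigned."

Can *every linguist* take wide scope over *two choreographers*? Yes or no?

Yes

The adjunct island is irrelevant here — *every linguist* and *two choreographers* are both in the matrix clause.
Since no island is crossed, the inverse ordering is licensed alongside surface scope.
So *every linguist* > *two choreographers* is among the available readings.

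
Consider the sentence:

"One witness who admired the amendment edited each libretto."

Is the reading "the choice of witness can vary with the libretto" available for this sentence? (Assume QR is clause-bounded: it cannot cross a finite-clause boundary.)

Yes

The described interpretation is the *each libretto* > *one witness* scoping.
*each libretto* sits in the matrix clause, not in the relative clause on *one witness*.
No island intervenes, so both surface and inverse scope are derivable.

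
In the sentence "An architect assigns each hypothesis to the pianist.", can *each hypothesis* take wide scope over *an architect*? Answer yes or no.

Yes

*each hypothesis* and *an architect* are in the same minimal clause.
Ordinary QR to a clause-peripheral position gives the wide-scope LF for the lower DP.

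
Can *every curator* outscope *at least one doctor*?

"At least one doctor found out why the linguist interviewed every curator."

The DP *every curator* is contained in the embedded question *why the linguist interviewed every curator*.
QR across an interrogative CP boundary is ruled out as a wh-island violation.
There is no licit LF on which *every curator* c-commands *at least one doctor*.

No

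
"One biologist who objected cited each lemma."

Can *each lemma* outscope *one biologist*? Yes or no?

*each lemma* sits in the matrix clause, not in the relative clause on *one biologist*.
With no island boundary between them, the object can take inverse scope over the subject via ordinary QR within the clause.
The sentence is scopally ambiguous between *one biologist* > *each lemma* and *each lemma* > *one biologist*.

Yes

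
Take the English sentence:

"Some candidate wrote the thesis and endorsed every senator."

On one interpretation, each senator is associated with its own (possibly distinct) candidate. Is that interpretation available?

No

This is the *every senator* > *some candidate* reading.
Structurally, *every senator* is inside one conjunct of the coordinate structure (*endorsed every senator*).
Asymmetric QR out of one conjunct violates the Coordinate Structure Constraint.
So *every senator* cannot raise to a position above *some candidate*.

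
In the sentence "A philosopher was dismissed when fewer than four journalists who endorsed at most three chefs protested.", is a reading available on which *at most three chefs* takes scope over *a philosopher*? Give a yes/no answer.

The DP *at most three chefs* is contained in the relative clause *who endorsed at most three chefs*, which is itself inside the adjunct *when fewer than four journalists who endorsed at most three chefs protested*.
Even if one barrier were somehow void, the other would still block QR.
There is no licit LF on which *at most three chefs* c-commands *a philosopher*.
(Only the surface reading survives: one fixed philosopher with respect to all the relevant chefs.)

No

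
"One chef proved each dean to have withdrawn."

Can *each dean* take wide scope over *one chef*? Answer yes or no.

The ECM infinitive is scope-transparent — *each dean* is free to raise above *one chef*.
Nothing blocks QR of the lower DP to a position above the higher one, so inverse scope is available.
The sentence is scopally ambiguous between *one chef* > *each dean* and *each dean* > *one chef*.

Yes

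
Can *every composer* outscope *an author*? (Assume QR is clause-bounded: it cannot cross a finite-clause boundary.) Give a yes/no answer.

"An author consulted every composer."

Both DPs are arguments of the same predicate; there is no clause or island boundary between them.
Since no island is crossed, the inverse ordering is licensed alongside surface scope.

Yes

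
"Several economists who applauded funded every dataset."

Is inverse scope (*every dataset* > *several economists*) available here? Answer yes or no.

Yes

The relative clause *who applauded* modifies *several economists*, but *every dataset* is not inside that relative clause — it is an argument of the matrix verb.
With no island boundary between them, the object can take inverse scope over the subject via ordinary QR within the clause.
So *every dataset* > *several economists* is among the available readings.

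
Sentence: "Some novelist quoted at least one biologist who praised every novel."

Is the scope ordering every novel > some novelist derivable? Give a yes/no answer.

The target quantifier *every novel* is part of the relative clause *who praised every novel* modifying *at least one biologist*.
Quantifiers inside a relative clause are trapped there; the RC boundary blocks QR.
Hence only narrow scope for *every novel* (under *some novelist*) survives.
(Only the surface reading survives: one fixed novelist with respect to all the relevant novels.)

No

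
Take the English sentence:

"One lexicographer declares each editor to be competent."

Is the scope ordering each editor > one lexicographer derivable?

*each editor* is the subject of an ECM infinitive — the infinitival complement of an ECM verb is not a scope island, so *each editor* can raise into the matrix clause.
Nothing blocks QR of the lower DP to a position above the higher one, so inverse scope is available.
Both orderings are possible: *one lexicographer* > *each editor* and *each editor* > *one lexicographer*.

Yes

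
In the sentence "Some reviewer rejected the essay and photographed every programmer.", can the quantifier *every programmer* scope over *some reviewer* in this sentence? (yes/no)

The target quantifier *every programmer* is part of one conjunct of the coordinate structure (*photographed every programmer*).
QR out of a conjunct would have to apply non-ATB, which the CSC forbids.
The inverse ordering *every programmer* > *some reviewer* is therefore underivable.

No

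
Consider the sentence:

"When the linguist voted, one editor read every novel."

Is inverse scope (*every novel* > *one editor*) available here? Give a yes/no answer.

Yes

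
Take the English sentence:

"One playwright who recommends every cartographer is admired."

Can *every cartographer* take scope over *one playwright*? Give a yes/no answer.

No

*every cartographer* occurs within the relative clause *who recommends every cartographer*.
Relative clauses are scope islands: a quantifier cannot QR out of a relative clause to take scope in the matrix clause.
*every cartographer* > *one playwright* would require crossing that boundary, which is illicit.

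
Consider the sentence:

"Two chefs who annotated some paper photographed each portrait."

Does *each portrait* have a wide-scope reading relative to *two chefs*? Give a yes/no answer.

Yes

The RC *who annotated some paper* is an island, but *each portrait* is not inside it — it is the matrix object, a clausemate of *two chefs*.
Clause-internal QR can adjoin the lower DP above the subject, yielding the inverse reading.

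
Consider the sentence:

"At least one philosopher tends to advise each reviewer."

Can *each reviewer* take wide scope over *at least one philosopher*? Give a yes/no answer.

*each reviewer* is inside a raising infinitive, which is transparent to QR (no CP barrier), so it behaves as a matrix argument.
QR within a single clause is free, so the lower quantifier may take scope over the higher one.

Yes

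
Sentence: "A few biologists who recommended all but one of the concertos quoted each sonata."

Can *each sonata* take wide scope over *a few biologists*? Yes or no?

Although the sentence contains a relative clause (*who recommended all but one of the concertos*), *each sonata* is outside it, in the matrix VP.
Since no island is crossed, the inverse ordering is licensed alongside surface scope.

Yes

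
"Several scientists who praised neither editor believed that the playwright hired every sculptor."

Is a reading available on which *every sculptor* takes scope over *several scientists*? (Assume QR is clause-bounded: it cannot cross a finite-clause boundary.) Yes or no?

*every sculptor* sits inside the finite complement clause *that the playwright hired every sculptor*.
With QR restricted to its own tensed clause, the embedded quantifier cannot reach a matrix scope position.
Hence only narrow scope for *every sculptor* (under *several scientists*) survives.

No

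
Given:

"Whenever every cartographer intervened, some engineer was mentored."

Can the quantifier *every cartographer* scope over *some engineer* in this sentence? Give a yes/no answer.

*every cartographer* sits inside the adjunct clause *whenever every cartographer intervened*.
Scope out of an adjunct clause is unavailable: QR respects the adjunct-island constraint.
So *every cartographer* cannot raise to a position above *some engineer*.

No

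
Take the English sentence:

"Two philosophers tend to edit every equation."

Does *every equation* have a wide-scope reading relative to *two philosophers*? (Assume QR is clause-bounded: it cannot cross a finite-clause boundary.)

The matrix predicate is a raising verb, whose infinitival complement is not a scope island — *every equation* can QR into the matrix clause.
Clause-internal QR can adjoin the lower DP above the subject, yielding the inverse reading.

Yes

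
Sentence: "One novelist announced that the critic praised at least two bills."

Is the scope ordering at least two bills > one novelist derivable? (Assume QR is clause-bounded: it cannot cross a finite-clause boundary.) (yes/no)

Structurally, *at least two bills* is inside the finite complement clause *that the critic praised at least two bills*.
Under clause-bounded QR, a quantifier in an embedded finite clause cannot raise into the matrix clause.
So *at least two bills* cannot raise high enough to outscope *one novelist*; only the surface ordering *one novelist* > *at least two bills* is available.

No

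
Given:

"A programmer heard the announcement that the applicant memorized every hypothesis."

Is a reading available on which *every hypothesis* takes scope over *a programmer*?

No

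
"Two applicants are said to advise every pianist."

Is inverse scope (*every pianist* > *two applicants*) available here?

Yes

Infinitival complements of raising predicates do not block QR; *every pianist* and *two applicants* are effectively clausemates.
No island intervenes, so both surface and inverse scope are derivable.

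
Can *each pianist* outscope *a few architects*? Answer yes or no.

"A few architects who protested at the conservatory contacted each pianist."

*each pianist* sits in the matrix clause, not in the relative clause on *a few architects*.
With no island boundary between them, the object can take inverse scope over the subject via ordinary QR within the clause.

Yes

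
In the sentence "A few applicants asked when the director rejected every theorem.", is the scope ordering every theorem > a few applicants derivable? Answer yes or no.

*every theorem* occurs within the embedded question *when the director rejected every theorem*.
Embedded wh-clauses are opaque for QR, so the quantifier stays inside the question.
Hence only narrow scope for *every theorem* (under *a few applicants*) survives.

No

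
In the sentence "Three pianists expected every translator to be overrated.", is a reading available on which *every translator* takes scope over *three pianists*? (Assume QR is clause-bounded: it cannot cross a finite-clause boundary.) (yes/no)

Yes

The ECM infinitive is scope-transparent — *every translator* is free to raise above *three pianists*.
Since no island is crossed, the inverse ordering is licensed alongside surface scope.
The sentence is scopally ambiguous between *three pianists* > *every translator* and *every translator* > *three pianists*.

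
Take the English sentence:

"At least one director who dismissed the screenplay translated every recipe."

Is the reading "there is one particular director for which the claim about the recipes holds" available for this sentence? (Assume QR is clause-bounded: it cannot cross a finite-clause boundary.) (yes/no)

Yes

The paraphrase describes the scope ordering *at least one director* > *every recipe*.
That is the surface-scope ordering, which is always one of the available readings — island constraints only ever restrict inverse scope.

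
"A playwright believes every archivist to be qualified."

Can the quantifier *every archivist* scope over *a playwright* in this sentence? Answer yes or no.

Yes

*every archivist* is an ECM subject; ECM complements are not islands, and the embedded quantifier may take matrix scope.
With no island boundary between them, the object can take inverse scope over the subject via ordinary QR within the clause.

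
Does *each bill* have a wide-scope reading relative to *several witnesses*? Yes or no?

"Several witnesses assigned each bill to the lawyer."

Yes

*each bill* and *several witnesses* are in the same minimal clause.
QR within a single clause is free, so the lower quantifier may take scope over the higher one.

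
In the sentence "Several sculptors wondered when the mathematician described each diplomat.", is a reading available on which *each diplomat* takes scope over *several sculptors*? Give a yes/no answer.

The target quantifier *each diplomat* is part of the embedded question *when the mathematician described each diplomat*.
An indirect question is a wh-island; the filled [Spec,CP] blocks QR across the CP edge.
So the wide-scope reading for *each diplomat* is blocked.

No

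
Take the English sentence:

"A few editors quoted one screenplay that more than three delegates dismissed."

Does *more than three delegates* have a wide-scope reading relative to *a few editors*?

The target quantifier *more than three delegates* is part of the relative clause *that more than three delegates dismissed* modifying *one screenplay*.
A relative clause is a scope island — quantifier raising cannot cross its boundary.
*more than three delegates* > *a few editors* would require crossing that boundary, which is illicit.

No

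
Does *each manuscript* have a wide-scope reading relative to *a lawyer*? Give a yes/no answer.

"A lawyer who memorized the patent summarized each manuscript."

Yes

*each manuscript* is a matrix argument; only *a lawyer* is modified by the relative clause *who memorized the patent*, so the RC island is irrelevant to the target quantifier.
Clause-internal QR can adjoin the lower DP above the subject, yielding the inverse reading.
So *each manuscript* > *a lawyer* is among the available readings.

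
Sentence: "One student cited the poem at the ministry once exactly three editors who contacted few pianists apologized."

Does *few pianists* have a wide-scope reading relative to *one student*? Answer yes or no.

No

*few pianists* sits inside the relative clause *who contacted few pianists*, which is itself inside the adjunct *once exactly three editors who contacted few pianists apologized*.
Nested islands: the RC island is itself inside an adjunct island, so wide scope is doubly excluded.
So *few pianists* cannot raise to a position above *one student*.
(Only the surface reading survives: one fixed student with respect to all the relevant pianists.)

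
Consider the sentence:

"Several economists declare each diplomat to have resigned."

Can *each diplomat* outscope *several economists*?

This is an ECM construction: *each diplomat* is the infinitival subject, Case-marked by the matrix verb, and the infinitive is transparent for QR.
No island intervenes, so both surface and inverse scope are derivable.

Yes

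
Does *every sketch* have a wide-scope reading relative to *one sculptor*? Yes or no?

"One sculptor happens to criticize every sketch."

Yes

*every sketch* is inside a raising infinitive, which is transparent to QR (no CP barrier), so it behaves as a matrix argument.
Since no island is crossed, the inverse ordering is licensed alongside surface scope.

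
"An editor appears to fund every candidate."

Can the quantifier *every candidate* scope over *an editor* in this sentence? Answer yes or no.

Yes

Infinitival complements of raising predicates do not block QR; *every candidate* and *an editor* are effectively clausemates.
Since no island is crossed, the inverse ordering is licensed alongside surface scope.
The sentence is scopally ambiguous between *an editor* > *every candidate* and *every candidate* > *an editor*.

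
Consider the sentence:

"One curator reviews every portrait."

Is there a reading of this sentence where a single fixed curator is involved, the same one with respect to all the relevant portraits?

Yes

That reading corresponds to *one curator* > *every portrait*.
Nothing needs to raise for *one curator* > *every portrait*, so no island constraint is at stake.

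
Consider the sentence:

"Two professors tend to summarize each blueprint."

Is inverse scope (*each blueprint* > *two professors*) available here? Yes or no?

Yes

*each blueprint* is the object of the infinitival complement of a raising predicate; raising infinitives are transparent for QR, so the two DPs are in effect clausemates.
Nothing blocks QR of the lower DP to a position above the higher one, so inverse scope is available.
So *each blueprint* > *two professors* is among the available readings.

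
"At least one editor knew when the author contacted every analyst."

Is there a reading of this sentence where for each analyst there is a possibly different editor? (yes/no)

This is the *every analyst* > *at least one editor* reading.
*every analyst* occurs within the embedded question *when the author contacted every analyst*.
QR across an interrogative CP boundary is ruled out as a wh-island violation.
So *every analyst* cannot raise high enough to outscope *at least one editor*; only the surface ordering *at least one editor* > *every analyst* is available.

No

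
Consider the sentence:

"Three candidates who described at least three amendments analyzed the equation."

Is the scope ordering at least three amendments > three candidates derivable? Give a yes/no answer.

*at least three amendments* occurs within the relative clause *who described at least three amendments*.
Relative clauses are scope islands: a quantifier cannot QR out of a relative clause to take scope in the matrix clause.
So *at least three amendments* cannot raise to a position above *three candidates*.

No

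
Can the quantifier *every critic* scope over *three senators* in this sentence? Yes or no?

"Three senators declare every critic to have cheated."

Yes

ECM infinitives lack a CP barrier, so *every critic* can QR over the matrix subject *three senators*.
With no island boundary between them, the object can take inverse scope over the subject via ordinary QR within the clause.
So *every critic* > *three senators* is among the available readings.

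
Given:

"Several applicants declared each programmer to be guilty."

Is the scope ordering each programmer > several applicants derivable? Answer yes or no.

The ECM infinitive is scope-transparent — *each programmer* is free to raise above *several applicants*.
With no island boundary between them, the object can take inverse scope over the subject via ordinary QR within the clause.
So *each programmer* > *several applicants* is among the available readings.

Yes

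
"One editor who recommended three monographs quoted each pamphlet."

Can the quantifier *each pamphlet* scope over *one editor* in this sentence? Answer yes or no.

Yes

Although the sentence contains a relative clause (*who recommended three monographs*), *each pamphlet* is outside it, in the matrix VP.
Ordinary QR to a clause-peripheral position gives the wide-scope LF for the lower DP.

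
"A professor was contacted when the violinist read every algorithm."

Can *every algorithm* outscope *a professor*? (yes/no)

The DP *every algorithm* is contained in the adjunct clause *when the violinist read every algorithm*.
Adjuncts are opaque for quantifier raising; a quantifier in an adjunct stays inside it.
So *every algorithm* cannot raise high enough to outscope *a professor*; only the surface ordering *a professor* > *every algorithm* is available.

No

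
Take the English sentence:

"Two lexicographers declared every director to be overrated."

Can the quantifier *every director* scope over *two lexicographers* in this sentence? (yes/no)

This is an ECM construction: *every director* is the infinitival subject, Case-marked by the matrix verb, and the infinitive is transparent for QR.
With no island boundary between them, the object can take inverse scope over the subject via ordinary QR within the clause.

Yes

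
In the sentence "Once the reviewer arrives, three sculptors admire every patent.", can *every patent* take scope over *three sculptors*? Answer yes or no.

Yes

*every patent* is a matrix argument; the adjunct is an island but the target quantifier is outside it.
Nothing blocks QR of the lower DP to a position above the higher one, so inverse scope is available.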